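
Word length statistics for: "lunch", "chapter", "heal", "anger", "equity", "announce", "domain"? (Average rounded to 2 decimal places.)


Lengths: "lunch"=5, "chapter"=7, "heal"=4, "anger"=5, "equity"=6, "announce"=8, "domain"=6
Sum = 41, Count = 7
Average = 41/7 = 5.86
= avg=5.86, min=4, max=8


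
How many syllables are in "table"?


Word: "table"
Syllable breakdown: ta-ble
Counting: 2 parts
= 2 syllables


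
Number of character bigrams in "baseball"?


Word: "baseball" (length 8)
Number of 2-grams = length - 2 + 1 = 8 - 2 + 1
= 7


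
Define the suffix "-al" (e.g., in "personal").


Suffix: -al
As in: personal -> person + -al
Meaning = relating to


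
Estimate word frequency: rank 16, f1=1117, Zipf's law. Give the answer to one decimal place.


Zipf's law: f(r) = f(1) / r
f(1) = 1117
f(16) = 1117 / 16
= 69.8 occurrences


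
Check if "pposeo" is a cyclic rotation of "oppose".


Word: "oppose", Candidate: "pposeo"
Method: check if candidate is substring of word+word
"opposeoppose" contains "pposeo"? Yes
Is rotation = Yes


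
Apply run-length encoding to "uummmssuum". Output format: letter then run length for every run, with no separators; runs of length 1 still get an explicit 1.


String: "uummmssuum"
Scanning for consecutive runs:
  'u' x 2
  'm' x 3
  's' x 2
  'u' x 2
  'm' x 1
RLE = "u2m3s2u2m1"


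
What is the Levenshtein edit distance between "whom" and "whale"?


Word 1: "whom" (length 4)
Word 2: "whale" (length 5)
One optimal edit sequence (insert/delete/substitute each cost 1):
  1. keep 'w'
  2. keep 'h'
  3. insert 'a'  (+1)
  4. substitute 'o' -> 'l'  (+1)
  5. substitute 'm' -> 'e'  (+1)
Total edit operations: 3
Edit distance = 3


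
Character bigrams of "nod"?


Word: "nod" (length 3)
Number of bigrams = 3 - 2 + 1 = 2
  Position 0: "no"
  Position 1: "od"
Bigrams = "no", "od"


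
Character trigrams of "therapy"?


Word: "therapy" (length 7)
Number of trigrams = 7 - 3 + 1 = 5
  Position 0: "the"
  Position 1: "her"
  Position 2: "era"
  Position 3: "rap"
  Position 4: "apy"
Trigrams = "the", "her", "era", "rap", "apy"


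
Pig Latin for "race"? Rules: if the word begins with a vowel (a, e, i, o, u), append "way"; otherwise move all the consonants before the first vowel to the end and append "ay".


Word: "race"
Starts with consonant(s) → move to end, add 'ay'
Consonant cluster: "r"
Pig Latin = "aceray"


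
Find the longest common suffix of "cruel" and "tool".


Word 1: "cruel"
Word 2: "tool"
Comparing from end:
  Pos -1: 'l' == 'l'
  Pos -2: 'e' != 'o' (stop)
LCS = "l" (length 1)


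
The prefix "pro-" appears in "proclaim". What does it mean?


Prefix: pro-
Example: proclaim (pro- + claim)
Meaning = forward / in favor of


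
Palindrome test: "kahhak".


Word: "kahhak"
Reversed: "kahhak"
Forward == Backward? kahhak == kahhak
Palindrome = Yes


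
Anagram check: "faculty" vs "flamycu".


Word 1: "faculty" → sorted: acfltuy
Word 2: "flamycu" → sorted: acflmuy
Same letters? acfltuy != acflmuy
Anagram = No


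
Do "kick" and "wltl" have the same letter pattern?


Pattern of "kick": [0, 1, 2, 0]
Pattern of "wltl": [0, 1, 2, 1]
Patterns do not match
Same pattern = No


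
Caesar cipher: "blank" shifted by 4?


Word: "blank"
Shift: 4
Each letter → (letter + shift) mod 26:
  'b' (1) + 4 = 5 → 'f'
  'l' (11) + 4 = 15 → 'p'
  'a' (0) + 4 = 4 → 'e'
  'n' (13) + 4 = 17 → 'r'
  'k' (10) + 4 = 14 → 'o'
Result = "fpero"


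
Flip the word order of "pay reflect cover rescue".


Original: "pay reflect cover rescue"
Words (1..n): pay | reflect | cover | rescue
Reversed (n..1): rescue | cover | reflect | pay
Result = "rescue cover reflect pay"


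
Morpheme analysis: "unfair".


Word: "unfair"
Morphemes: un- / fair
Each morpheme carries meaning
= 2 morphemes


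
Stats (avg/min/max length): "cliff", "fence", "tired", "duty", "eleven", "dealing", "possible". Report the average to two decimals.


Lengths: "cliff"=5, "fence"=5, "tired"=5, "duty"=4, "eleven"=6, "dealing"=7, "possible"=8
Sum = 40, Count = 7
Average = 40/7 = 5.71
= avg=5.71, min=4, max=8


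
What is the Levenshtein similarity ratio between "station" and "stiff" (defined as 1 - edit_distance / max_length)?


Word 1: "station" (length 7)
Word 2: "stiff" (length 5)
One optimal edit sequence:
  1. keep 's'
  2. delete 't'  (+1)
  3. delete 'a'  (+1)
  4. keep 't'
  5. keep 'i'
  6. substitute 'o' -> 'f'  (+1)
  7. substitute 'n' -> 'f'  (+1)
Edit distance = 4
Max length = max(7, 5) = 7
Similarity = 1 - 4/7
= 0.4286


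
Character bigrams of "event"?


Word: "event" (length 5)
Number of bigrams = 5 - 2 + 1 = 4
  Position 0: "ev"
  Position 1: "ve"
  Position 2: "en"
  Position 3: "nt"
Bigrams = "ev", "ve", "en", "nt"


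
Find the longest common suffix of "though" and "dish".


Word 1: "though"
Word 2: "dish"
Comparing from end:
  Pos -1: 'h' == 'h'
  Pos -2: 'g' != 's' (stop)
LCS = "h" (length 1)


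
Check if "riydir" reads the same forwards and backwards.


Word: "riydir"
Reversed: "ridyir"
Forward == Backward? riydir != ridyir
Palindrome = No


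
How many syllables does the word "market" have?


Word: "market"
Syllable breakdown: mar-ket
Counting: 2 parts
= 2 syllables


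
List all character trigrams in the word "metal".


Word: "metal" (length 5)
Number of trigrams = 5 - 3 + 1 = 3
  Position 0: "met"
  Position 1: "eta"
  Position 2: "tal"
Trigrams = "met", "eta", "tal"


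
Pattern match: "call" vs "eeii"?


Pattern of "call": [0, 1, 2, 2]
Pattern of "eeii": [0, 0, 1, 1]
Patterns do not match
Same pattern = No


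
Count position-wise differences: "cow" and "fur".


Comparing character by character (same length = 3):
  Pos 0: 'c' vs 'f' !=
  Pos 1: 'o' vs 'u' !=
  Pos 2: 'w' vs 'r' !=
Hamming distance = 3


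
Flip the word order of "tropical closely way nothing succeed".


Original: "tropical closely way nothing succeed"
Words (1..n): tropical | closely | way | nothing | succeed
Reversed (n..1): succeed | nothing | way | closely | tropical
Result = "succeed nothing way closely tropical"


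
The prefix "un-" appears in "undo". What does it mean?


Prefix: un-
As in: undo -> un- + do
Meaning = not / reverse


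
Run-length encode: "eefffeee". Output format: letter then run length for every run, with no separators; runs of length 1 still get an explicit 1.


String: "eefffeee"
Scanning for consecutive runs:
  'e' x 2
  'f' x 3
  'e' x 3
RLE = "e2f3e3"


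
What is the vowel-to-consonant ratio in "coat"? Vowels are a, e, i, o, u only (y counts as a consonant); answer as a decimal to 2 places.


Word: "coat"
Vowels (a,e,i,o,u): 2
Consonants: 2
Ratio = 2/2
= 1.00


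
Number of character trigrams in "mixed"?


Word: "mixed" (length 5)
Number of 3-grams = length - 3 + 1 = 5 - 3 + 1
= 3


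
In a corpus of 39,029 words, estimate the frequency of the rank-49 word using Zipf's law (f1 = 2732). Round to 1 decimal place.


Zipf's law: f(r) = f(1) / r
f(1) = 2732
f(49) = 2732 / 49
= 55.8 occurrences


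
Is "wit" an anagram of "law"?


Word 1: "law" → sorted: alw
Word 2: "wit" → sorted: itw
Same letters? alw != itw
Anagram = No


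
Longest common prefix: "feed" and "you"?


Word 1: "feed"
Word 2: "you"
Comparing from start:
  Pos 0: 'f' != 'y' (stop)
LCP = "" (length 0)


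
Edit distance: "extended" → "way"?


Word 1: "extended" (length 8)
Word 2: "way" (length 3)
One optimal edit sequence (insert/delete/substitute each cost 1):
  1. delete 'e'  (+1)
  2. delete 'x'  (+1)
  3. delete 't'  (+1)
  4. delete 'e'  (+1)
  5. delete 'n'  (+1)
  6. substitute 'd' -> 'w'  (+1)
  7. substitute 'e' -> 'a'  (+1)
  8. substitute 'd' -> 'y'  (+1)
Total edit operations: 8
Edit distance = 8


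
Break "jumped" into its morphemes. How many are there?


Word: "jumped"
Morphemes: jump / -ed
Each morpheme carries meaning
= 2 morphemes


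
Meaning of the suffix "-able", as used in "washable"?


Suffix: -able
Example: washable (wash + -able)
Meaning = capable of


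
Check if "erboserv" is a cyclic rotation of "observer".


Word: "observer", Candidate: "erboserv"
Method: check if candidate is substring of word+word
"observerobserver" contains "erboserv"? No
Is rotation = No


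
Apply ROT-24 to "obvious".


Word: "obvious"
Shift: 24
Each letter → (letter + shift) mod 26:
  'o' (14) + 24 = 12 → 'm'
  'b' (1) + 24 = 25 → 'z'
  'v' (21) + 24 = 19 → 't'
  'i' (8) + 24 = 6 → 'g'
  'o' (14) + 24 = 12 → 'm'
  'u' (20) + 24 = 18 → 's'
  's' (18) + 24 = 16 → 'q'
Result = "mztgmsq"


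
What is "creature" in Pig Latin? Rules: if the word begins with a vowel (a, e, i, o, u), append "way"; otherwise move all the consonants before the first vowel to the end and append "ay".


Word: "creature"
Starts with consonant(s) → move to end, add 'ay'
Consonant cluster: "cr"
Pig Latin = "eaturecray"


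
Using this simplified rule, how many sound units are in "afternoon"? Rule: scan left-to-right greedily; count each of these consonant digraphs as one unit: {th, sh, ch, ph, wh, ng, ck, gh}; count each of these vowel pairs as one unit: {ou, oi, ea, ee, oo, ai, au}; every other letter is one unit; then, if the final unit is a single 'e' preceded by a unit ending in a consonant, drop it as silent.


Word: "afternoon" (9 letters)
Left-to-right scan:
  1. 'a' (letter)
  2. 'f' (letter)
  3. 't' (letter)
  4. 'e' (letter)
  5. 'r' (letter)
  6. 'n' (letter)
  7. 'oo' (vowel-pair)
  8. 'n' (letter)
Units from scan: 8
Sound units = 8 units


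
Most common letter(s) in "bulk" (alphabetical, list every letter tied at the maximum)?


Word: "bulk"
Letter counts:
  'b': 1
  'k': 1
  'l': 1
  'u': 1
Maximum count = 1
Most frequent = 'b', 'k', 'l', 'u' (1 time each)


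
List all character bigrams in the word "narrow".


Word: "narrow" (length 6)
Number of bigrams = 6 - 2 + 1 = 5
  Position 0: "na"
  Position 1: "ar"
  Position 2: "rr"
  Position 3: "ro"
  Position 4: "ow"
Bigrams = "na", "ar", "rr", "ro", "ow"


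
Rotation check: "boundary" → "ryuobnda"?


Word: "boundary", Candidate: "ryuobnda"
Method: check if candidate is substring of word+word
"boundaryboundary" contains "ryuobnda"? No
Is rotation = No


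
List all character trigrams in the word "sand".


Word: "sand" (length 4)
Number of trigrams = 4 - 3 + 1 = 2
  Position 0: "san"
  Position 1: "and"
Trigrams = "san", "and"


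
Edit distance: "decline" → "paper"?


Word 1: "decline" (length 7)
Word 2: "paper" (length 5)
One optimal edit sequence (insert/delete/substitute each cost 1):
  1. delete 'd'  (+1)
  2. delete 'e'  (+1)
  3. substitute 'c' -> 'p'  (+1)
  4. substitute 'l' -> 'a'  (+1)
  5. substitute 'i' -> 'p'  (+1)
  6. substitute 'n' -> 'e'  (+1)
  7. substitute 'e' -> 'r'  (+1)
Total edit operations: 7
Edit distance = 7


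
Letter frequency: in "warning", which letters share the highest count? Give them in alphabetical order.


Word: "warning"
Letter counts:
  'a': 1
  'g': 1
  'i': 1
  'n': 2
  'r': 1
  'w': 1
Maximum count = 2
Most frequent = 'n' (2 times each)


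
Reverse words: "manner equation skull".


Original: "manner equation skull"
Words (1..n): manner | equation | skull
Reversed (n..1): skull | equation | manner
Result = "skull equation manner"


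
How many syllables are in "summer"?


Word: "summer"
Syllable breakdown: sum · mer
Counting: 2 parts
= 2 syllables


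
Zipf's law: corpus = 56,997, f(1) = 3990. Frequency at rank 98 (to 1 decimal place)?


Zipf's law: f(r) = f(1) / r
f(1) = 3990
f(98) = 3990 / 98
= 40.7 occurrences


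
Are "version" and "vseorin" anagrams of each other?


Word 1: "version" → sorted: einorsv
Word 2: "vseorin" → sorted: einorsv
Same letters? einorsv == einorsv
Anagram = Yes


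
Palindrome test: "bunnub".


Word: "bunnub"
Reversed: "bunnub"
Forward == Backward? bunnub == bunnub
Palindrome = Yes


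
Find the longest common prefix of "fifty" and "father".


Word 1: "fifty"
Word 2: "father"
Comparing from start:
  Pos 0: 'f' == 'f'
  Pos 1: 'i' != 'a' (stop)
LCP = "f" (length 1)


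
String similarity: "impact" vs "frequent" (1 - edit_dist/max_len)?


Word 1: "impact" (length 6)
Word 2: "frequent" (length 8)
One optimal edit sequence:
  1. insert 'f'  (+1)
  2. insert 'r'  (+1)
  3. substitute 'i' -> 'e'  (+1)
  4. substitute 'm' -> 'q'  (+1)
  5. substitute 'p' -> 'u'  (+1)
  6. substitute 'a' -> 'e'  (+1)
  7. substitute 'c' -> 'n'  (+1)
  8. keep 't'
Edit distance = 7
Max length = max(6, 8) = 8
Similarity = 1 - 7/8
= 0.1250


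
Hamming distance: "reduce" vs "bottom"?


Comparing character by character (same length = 6):
  Pos 0: 'r' vs 'b' !=
  Pos 1: 'e' vs 'o' !=
  Pos 2: 'd' vs 't' !=
  Pos 3: 'u' vs 't' !=
  Pos 4: 'c' vs 'o' !=
  Pos 5: 'e' vs 'm' !=
Hamming distance = 6


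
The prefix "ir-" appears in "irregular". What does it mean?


Prefix: ir-
As in: irregular -> ir- + regular
Meaning = not


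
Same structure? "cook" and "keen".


Pattern of "cook": [0, 1, 1, 2]
Pattern of "keen": [0, 1, 1, 2]
Patterns match
Same pattern = Yes


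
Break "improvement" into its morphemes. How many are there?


Word: "improvement"
Morphemes: improve | -ment
Each morpheme carries meaning
= 2 morphemes


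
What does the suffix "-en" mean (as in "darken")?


Suffix: -en
Example: darken = dark + -en
Meaning = to make / become


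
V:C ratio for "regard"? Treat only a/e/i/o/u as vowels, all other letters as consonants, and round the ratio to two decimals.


Word: "regard"
Vowels (a,e,i,o,u): 2
Consonants: 4
Ratio = 2/4
= 0.50


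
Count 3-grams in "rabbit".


Word: "rabbit" (length 6)
Number of 3-grams = length - 3 + 1 = 6 - 3 + 1
= 4


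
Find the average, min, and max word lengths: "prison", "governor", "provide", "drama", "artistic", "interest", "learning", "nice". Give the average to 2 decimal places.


Lengths: "prison"=6, "governor"=8, "provide"=7, "drama"=5, "artistic"=8, "interest"=8, "learning"=8, "nice"=4
Sum = 54, Count = 8
Average = 54/8 = 6.75
= avg=6.75, min=4, max=8


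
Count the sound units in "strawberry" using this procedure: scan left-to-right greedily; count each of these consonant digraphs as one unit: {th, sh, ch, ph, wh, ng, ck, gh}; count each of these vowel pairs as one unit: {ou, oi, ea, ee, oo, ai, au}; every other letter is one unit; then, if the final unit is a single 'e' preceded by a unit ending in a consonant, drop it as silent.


Word: "strawberry" (10 letters)
Left-to-right scan:
  [1] 's' (letter)
  [2] 't' (letter)
  [3] 'r' (letter)
  [4] 'a' (letter)
  [5] 'w' (letter)
  [6] 'b' (letter)
  [7] 'e' (letter)
  [8] 'r' (letter)
  [9] 'r' (letter)
  [10] 'y' (letter)
Units from scan: 10
Sound units = 10 units


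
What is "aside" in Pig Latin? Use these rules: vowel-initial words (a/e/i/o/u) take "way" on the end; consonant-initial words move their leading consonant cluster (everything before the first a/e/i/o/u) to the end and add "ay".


Word: "aside"
Starts with vowel → add 'way'
Pig Latin = "asideway"


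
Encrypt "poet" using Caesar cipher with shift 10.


Word: "poet"
Shift: 10
Each letter → (letter + shift) mod 26:
  'p' (15) + 10 = 25 → 'z'
  'o' (14) + 10 = 24 → 'y'
  'e' (4) + 10 = 14 → 'o'
  't' (19) + 10 = 3 → 'd'
Result = "zyod"


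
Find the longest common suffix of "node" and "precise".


Word 1: "node"
Word 2: "precise"
Comparing from end:
  Pos -1: 'e' == 'e'
  Pos -2: 'd' != 's' (stop)
LCS = "e" (length 1)


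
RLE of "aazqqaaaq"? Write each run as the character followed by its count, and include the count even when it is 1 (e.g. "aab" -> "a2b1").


String: "aazqqaaaq"
Scanning for consecutive runs:
  'a' x 2
  'z' x 1
  'q' x 2
  'a' x 3
  'q' x 1
RLE = "a2z1q2a3q1"


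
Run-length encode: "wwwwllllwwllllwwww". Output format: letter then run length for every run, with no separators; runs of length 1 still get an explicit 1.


String: "wwwwllllwwllllwwww"
Scanning for consecutive runs:
  'w' x 4
  'l' x 4
  'w' x 2
  'l' x 4
  'w' x 4
RLE = "w4l4w2l4w4"


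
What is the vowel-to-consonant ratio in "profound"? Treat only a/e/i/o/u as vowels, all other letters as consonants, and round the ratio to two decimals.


Word: "profound"
Vowels (a,e,i,o,u): 3
Consonants: 5
Ratio = 3/5
= 0.60


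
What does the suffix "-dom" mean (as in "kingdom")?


Suffix: -dom
Example: kingdom (king + -dom)
Meaning = state / realm


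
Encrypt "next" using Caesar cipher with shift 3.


Word: "next"
Shift: 3
Each letter → (letter + shift) mod 26:
  'n' (13) + 3 = 16 → 'q'
  'e' (4) + 3 = 7 → 'h'
  'x' (23) + 3 = 0 → 'a'
  't' (19) + 3 = 22 → 'w'
Result = "qhaw"


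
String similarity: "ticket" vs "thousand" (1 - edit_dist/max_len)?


Word 1: "ticket" (length 6)
Word 2: "thousand" (length 8)
One optimal edit sequence:
  1. keep 't'
  2. insert 'h'  (+1)
  3. insert 'o'  (+1)
  4. substitute 'i' -> 'u'  (+1)
  5. substitute 'c' -> 's'  (+1)
  6. substitute 'k' -> 'a'  (+1)
  7. substitute 'e' -> 'n'  (+1)
  8. substitute 't' -> 'd'  (+1)
Edit distance = 7
Max length = max(6, 8) = 8
Similarity = 1 - 7/8
= 0.1250


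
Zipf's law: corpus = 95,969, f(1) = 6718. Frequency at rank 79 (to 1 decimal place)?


Zipf's law: f(r) = f(1) / r
f(1) = 6718
f(79) = 6718 / 79
= 85.0 occurrences


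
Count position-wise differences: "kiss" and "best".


Comparing character by character (same length = 4):
  Pos 0: 'k' vs 'b' !=
  Pos 1: 'i' vs 'e' !=
  Pos 2: 's' vs 's' =
  Pos 3: 's' vs 't' !=
Hamming distance = 3


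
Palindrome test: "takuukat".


Word: "takuukat"
Reversed: "takuukat"
Forward == Backward? takuukat == takuukat
Palindrome = Yes


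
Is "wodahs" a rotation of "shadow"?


Word: "shadow", Candidate: "wodahs"
Method: check if candidate is substring of word+word
"shadowshadow" contains "wodahs"? No
Is rotation = No


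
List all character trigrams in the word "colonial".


Word: "colonial" (length 8)
Number of trigrams = 8 - 3 + 1 = 6
  Position 0: "col"
  Position 1: "olo"
  Position 2: "lon"
  Position 3: "oni"
  Position 4: "nia"
  Position 5: "ial"
Trigrams = "col", "olo", "lon", "oni", "nia", "ial"


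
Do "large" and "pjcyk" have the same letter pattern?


Pattern of "large": [0, 1, 2, 3, 4]
Pattern of "pjcyk": [0, 1, 2, 3, 4]
Patterns match
Same pattern = Yes


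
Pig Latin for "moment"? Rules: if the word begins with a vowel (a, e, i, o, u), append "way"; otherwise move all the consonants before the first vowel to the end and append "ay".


Word: "moment"
Starts with consonant(s) → move to end, add 'ay'
Consonant cluster: "m"
Pig Latin = "omentmay"


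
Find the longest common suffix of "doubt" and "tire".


Word 1: "doubt"
Word 2: "tire"
Comparing from end:
  Pos -1: 't' != 'e' (stop)
LCS = "" (length 0)


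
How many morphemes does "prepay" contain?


Word: "prepay"
Morphemes: pre- / pay
Each morpheme carries meaning
= 2 morphemes


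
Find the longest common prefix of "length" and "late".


Word 1: "length"
Word 2: "late"
Comparing from start:
  Pos 0: 'l' == 'l'
  Pos 1: 'e' != 'a' (stop)
LCP = "l" (length 1)


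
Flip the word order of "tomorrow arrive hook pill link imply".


Original: "tomorrow arrive hook pill link imply"
Words (1..n): tomorrow | arrive | hook | pill | link | imply
Reversed (n..1): imply | link | pill | hook | arrive | tomorrow
Result = "imply link pill hook arrive tomorrow"


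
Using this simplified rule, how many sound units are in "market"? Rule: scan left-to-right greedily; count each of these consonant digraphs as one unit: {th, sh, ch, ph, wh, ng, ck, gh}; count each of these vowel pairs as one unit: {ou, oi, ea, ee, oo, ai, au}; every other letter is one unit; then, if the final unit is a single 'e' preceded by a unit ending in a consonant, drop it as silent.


Word: "market" (6 letters)
Left-to-right scan:
  [1] 'm' (letter)
  [2] 'a' (letter)
  [3] 'r' (letter)
  [4] 'k' (letter)
  [5] 'e' (letter)
  [6] 't' (letter)
Units from scan: 6
Sound units = 6 units


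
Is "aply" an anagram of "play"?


Word 1: "play" → sorted: alpy
Word 2: "aply" → sorted: alpy
Same letters? alpy == alpy
Anagram = Yes


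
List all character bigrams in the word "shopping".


Word: "shopping" (length 8)
Number of bigrams = 8 - 2 + 1 = 7
  Position 0: "sh"
  Position 1: "ho"
  Position 2: "op"
  Position 3: "pp"
  Position 4: "pi"
  Position 5: "in"
  Position 6: "ng"
Bigrams = "sh", "ho", "op", "pp", "pi", "in", "ng"


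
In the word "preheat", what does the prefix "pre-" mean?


Prefix: pre-
Example: preheat (pre- + heat)
Meaning = before


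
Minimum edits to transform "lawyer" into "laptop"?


Word 1: "lawyer" (length 6)
Word 2: "laptop" (length 6)
One optimal edit sequence (insert/delete/substitute each cost 1):
  1. keep 'l'
  2. keep 'a'
  3. substitute 'w' -> 'p'  (+1)
  4. substitute 'y' -> 't'  (+1)
  5. substitute 'e' -> 'o'  (+1)
  6. substitute 'r' -> 'p'  (+1)
Total edit operations: 4
Edit distance = 4


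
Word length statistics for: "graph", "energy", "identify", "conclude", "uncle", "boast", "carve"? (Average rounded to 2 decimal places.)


Lengths: "graph"=5, "energy"=6, "identify"=8, "conclude"=8, "uncle"=5, "boast"=5, "carve"=5
Sum = 42, Count = 7
Average = 42/7 = 6.00
= avg=6.00, min=5, max=8


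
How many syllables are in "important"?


Word: "important"
Syllable breakdown: im · por · tant
Counting: 3 parts
= 3 syllables


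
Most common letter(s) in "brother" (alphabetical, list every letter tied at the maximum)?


Word: "brother"
Letter counts:
  'b': 1
  'e': 1
  'h': 1
  'o': 1
  'r': 2
  't': 1
Maximum count = 2
Most frequent = 'r' (2 times each)


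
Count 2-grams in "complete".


Word: "complete" (length 8)
Number of 2-grams = length - 2 + 1 = 8 - 2 + 1
= 7


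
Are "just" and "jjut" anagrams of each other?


Word 1: "just" → sorted: jstu
Word 2: "jjut" → sorted: jjtu
Same letters? jstu != jjtu
Anagram = No


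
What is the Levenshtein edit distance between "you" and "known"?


Word 1: "you" (length 3)
Word 2: "known" (length 5)
One optimal edit sequence (insert/delete/substitute each cost 1):
  1. insert 'k'  (+1)
  2. substitute 'y' -> 'n'  (+1)
  3. keep 'o'
  4. insert 'w'  (+1)
  5. substitute 'u' -> 'n'  (+1)
Total edit operations: 4
Edit distance = 4


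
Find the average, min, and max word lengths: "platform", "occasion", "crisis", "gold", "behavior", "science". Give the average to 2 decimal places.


Lengths: "platform"=8, "occasion"=8, "crisis"=6, "gold"=4, "behavior"=8, "science"=7
Sum = 41, Count = 6
Average = 41/6 = 6.83
= avg=6.83, min=4, max=8


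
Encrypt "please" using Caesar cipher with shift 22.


Word: "please"
Shift: 22
Each letter → (letter + shift) mod 26:
  'p' (15) + 22 = 11 → 'l'
  'l' (11) + 22 = 7 → 'h'
  'e' (4) + 22 = 0 → 'a'
  'a' (0) + 22 = 22 → 'w'
  's' (18) + 22 = 14 → 'o'
  'e' (4) + 22 = 0 → 'a'
Result = "lhawoa"


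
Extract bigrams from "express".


Word: "express" (length 7)
Number of bigrams = 7 - 2 + 1 = 6
  Position 0: "ex"
  Position 1: "xp"
  Position 2: "pr"
  Position 3: "re"
  Position 4: "es"
  Position 5: "ss"
Bigrams = "ex", "xp", "pr", "re", "es", "ss"


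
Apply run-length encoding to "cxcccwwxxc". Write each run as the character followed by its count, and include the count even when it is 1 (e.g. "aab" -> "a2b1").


String: "cxcccwwxxc"
Scanning for consecutive runs:
  'c' x 1
  'x' x 1
  'c' x 3
  'w' x 2
  'x' x 2
  'c' x 1
RLE = "c1x1c3w2x2c1"


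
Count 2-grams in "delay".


Word: "delay" (length 5)
Number of 2-grams = length - 2 + 1 = 5 - 2 + 1
= 4


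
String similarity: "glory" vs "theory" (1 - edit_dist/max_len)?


Word 1: "glory" (length 5)
Word 2: "theory" (length 6)
One optimal edit sequence:
  1. insert 't'  (+1)
  2. substitute 'g' -> 'h'  (+1)
  3. substitute 'l' -> 'e'  (+1)
  4. keep 'o'
  5. keep 'r'
  6. keep 'y'
Edit distance = 3
Max length = max(5, 6) = 6
Similarity = 1 - 3/6
= 0.5000


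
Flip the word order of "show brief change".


Original: "show brief change"
Words (1..n): show | brief | change
Reversed (n..1): change | brief | show
Result = "change brief show"


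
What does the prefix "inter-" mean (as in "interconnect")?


Prefix: inter-
Example: interconnect (inter- + connect)
Meaning = between


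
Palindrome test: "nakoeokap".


Word: "nakoeokap"
Reversed: "pakoeokan"
Forward == Backward? nakoeokap != pakoeokan
Palindrome = No


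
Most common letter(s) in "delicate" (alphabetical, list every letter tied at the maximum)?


Word: "delicate"
Letter counts:
  'a': 1
  'c': 1
  'd': 1
  'e': 2
  'i': 1
  'l': 1
  't': 1
Maximum count = 2
Most frequent = 'e' (2 times each)


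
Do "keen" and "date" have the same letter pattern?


Pattern of "keen": [0, 1, 1, 2]
Pattern of "date": [0, 1, 2, 3]
Patterns do not match
Same pattern = No


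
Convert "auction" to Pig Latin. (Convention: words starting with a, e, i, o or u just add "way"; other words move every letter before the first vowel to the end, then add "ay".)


Word: "auction"
Starts with vowel → add 'way'
Pig Latin = "auctionway"


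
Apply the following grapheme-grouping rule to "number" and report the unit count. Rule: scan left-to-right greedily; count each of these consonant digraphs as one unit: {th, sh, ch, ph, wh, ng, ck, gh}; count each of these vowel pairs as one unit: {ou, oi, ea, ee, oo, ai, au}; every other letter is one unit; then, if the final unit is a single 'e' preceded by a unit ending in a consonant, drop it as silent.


Word: "number" (6 letters)
Left-to-right scan:
  1. 'n' (letter)
  2. 'u' (letter)
  3. 'm' (letter)
  4. 'b' (letter)
  5. 'e' (letter)
  6. 'r' (letter)
Units from scan: 6
Sound units = 6 units


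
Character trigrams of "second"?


Word: "second" (length 6)
Number of trigrams = 6 - 3 + 1 = 4
  Position 0: "sec"
  Position 1: "eco"
  Position 2: "con"
  Position 3: "ond"
Trigrams = "sec", "eco", "con", "ond"


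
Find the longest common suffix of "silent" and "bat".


Word 1: "silent"
Word 2: "bat"
Comparing from end:
  Pos -1: 't' == 't'
  Pos -2: 'n' != 'a' (stop)
LCS = "t" (length 1)


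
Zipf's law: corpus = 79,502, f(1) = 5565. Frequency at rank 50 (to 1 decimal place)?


Zipf's law: f(r) = f(1) / r
f(1) = 5565
f(50) = 5565 / 50
= 111.3 occurrences


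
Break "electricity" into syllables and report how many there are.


Word: "electricity"
Syllable breakdown: e-lec-tric-i-ty
Counting: 5 parts
= 5 syllables


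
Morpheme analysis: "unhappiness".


Word: "unhappiness"
Morphemes: un- | happi | -ness
Each morpheme carries meaning
= 3 morphemes


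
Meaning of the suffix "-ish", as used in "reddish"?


Suffix: -ish
Example: reddish = red + -ish, with a spelling change
Meaning = somewhat / having the qualities of


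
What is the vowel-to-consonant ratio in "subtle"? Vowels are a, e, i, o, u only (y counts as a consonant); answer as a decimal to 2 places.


Word: "subtle"
Vowels (a,e,i,o,u): 2
Consonants: 4
Ratio = 2/4
= 0.50


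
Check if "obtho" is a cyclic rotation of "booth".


Word: "booth", Candidate: "obtho"
Method: check if candidate is substring of word+word
"boothbooth" contains "obtho"? No
Is rotation = No


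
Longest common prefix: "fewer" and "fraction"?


Word 1: "fewer"
Word 2: "fraction"
Comparing from start:
  Pos 0: 'f' == 'f'
  Pos 1: 'e' != 'r' (stop)
LCP = "f" (length 1)


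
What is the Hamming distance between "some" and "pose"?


Comparing character by character (same length = 4):
  Pos 0: 's' vs 'p' !=
  Pos 1: 'o' vs 'o' =
  Pos 2: 'm' vs 's' !=
  Pos 3: 'e' vs 'e' =
Hamming distance = 2


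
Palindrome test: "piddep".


Word: "piddep"
Reversed: "peddip"
Forward == Backward? piddep != peddip
Palindrome = No


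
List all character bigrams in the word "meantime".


Word: "meantime" (length 8)
Number of bigrams = 8 - 2 + 1 = 7
  Position 0: "me"
  Position 1: "ea"
  Position 2: "an"
  Position 3: "nt"
  Position 4: "ti"
  Position 5: "im"
  Position 6: "me"
Bigrams = "me", "ea", "an", "nt", "ti", "im", "me"


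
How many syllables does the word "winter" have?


Word: "winter"
Syllable breakdown: win-ter
Counting: 2 parts
= 2 syllables


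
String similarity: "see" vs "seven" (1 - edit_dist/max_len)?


Word 1: "see" (length 3)
Word 2: "seven" (length 5)
One optimal edit sequence:
  1. keep 's'
  2. keep 'e'
  3. insert 'v'  (+1)
  4. keep 'e'
  5. insert 'n'  (+1)
Edit distance = 2
Max length = max(3, 5) = 5
Similarity = 1 - 2/5
= 0.6000


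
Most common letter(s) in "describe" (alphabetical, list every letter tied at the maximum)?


Word: "describe"
Letter counts:
  'b': 1
  'c': 1
  'd': 1
  'e': 2
  'i': 1
  'r': 1
  's': 1
Maximum count = 2
Most frequent = 'e' (2 times each)


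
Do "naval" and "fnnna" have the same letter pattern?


Pattern of "naval": [0, 1, 2, 1, 3]
Pattern of "fnnna": [0, 1, 1, 1, 2]
Patterns do not match
Same pattern = No


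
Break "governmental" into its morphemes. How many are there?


Word: "governmental"
Morphemes: govern / -ment / -al
Each morpheme carries meaning
= 3 morphemes


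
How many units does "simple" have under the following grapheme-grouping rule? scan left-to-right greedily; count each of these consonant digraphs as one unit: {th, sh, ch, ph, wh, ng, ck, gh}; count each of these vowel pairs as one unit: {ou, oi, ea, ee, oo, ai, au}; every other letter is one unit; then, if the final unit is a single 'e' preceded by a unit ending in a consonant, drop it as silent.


Word: "simple" (6 letters)
Left-to-right scan:
  1. 's' (letter)
  2. 'i' (letter)
  3. 'm' (letter)
  4. 'p' (letter)
  5. 'l' (letter)
  6. 'e' (letter)
Units from scan: 6
Final unit is 'e' after a consonant -> drop as silent (-1)
Sound units = 5 units


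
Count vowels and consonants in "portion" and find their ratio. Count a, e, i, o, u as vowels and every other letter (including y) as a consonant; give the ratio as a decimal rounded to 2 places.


Word: "portion"
Vowels (a,e,i,o,u): 3
Consonants: 4
Ratio = 3/4
= 0.75


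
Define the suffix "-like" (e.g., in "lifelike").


Suffix: -like
Example: lifelike (life + -like)
Meaning = resembling


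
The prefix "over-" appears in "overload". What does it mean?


Prefix: over-
Example: overload (over- + load)
Meaning = excessive


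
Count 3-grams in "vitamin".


Word: "vitamin" (length 7)
Number of 3-grams = length - 3 + 1 = 7 - 3 + 1
= 5


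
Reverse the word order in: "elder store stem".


Original: "elder store stem"
Words (1..n): elder | store | stem
Reversed (n..1): stem | store | elder
Result = "stem store elder"


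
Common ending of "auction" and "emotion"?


Word 1: "auction"
Word 2: "emotion"
Comparing from end:
  Pos -1: 'n' == 'n'
  Pos -2: 'o' == 'o'
  Pos -3: 'i' == 'i'
  Pos -4: 't' == 't'
  Pos -5: 'c' != 'o' (stop)
LCS = "tion" (length 4)


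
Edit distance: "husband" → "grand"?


Word 1: "husband" (length 7)
Word 2: "grand" (length 5)
One optimal edit sequence (insert/delete/substitute each cost 1):
  1. delete 'h'  (+1)
  2. delete 'u'  (+1)
  3. substitute 's' -> 'g'  (+1)
  4. substitute 'b' -> 'r'  (+1)
  5. keep 'a'
  6. keep 'n'
  7. keep 'd'
Total edit operations: 4
Edit distance = 4


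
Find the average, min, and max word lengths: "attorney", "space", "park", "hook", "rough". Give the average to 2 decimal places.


Lengths: "attorney"=8, "space"=5, "park"=4, "hook"=4, "rough"=5
Sum = 26, Count = 5
Average = 26/5 = 5.20
= avg=5.20, min=4, max=8


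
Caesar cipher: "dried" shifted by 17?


Word: "dried"
Shift: 17
Each letter → (letter + shift) mod 26:
  'd' (3) + 17 = 20 → 'u'
  'r' (17) + 17 = 8 → 'i'
  'i' (8) + 17 = 25 → 'z'
  'e' (4) + 17 = 21 → 'v'
  'd' (3) + 17 = 20 → 'u'
Result = "uizvu"


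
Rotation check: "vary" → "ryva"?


Word: "vary", Candidate: "ryva"
Method: check if candidate is substring of word+word
"varyvary" contains "ryva"? Yes
Is rotation = Yes


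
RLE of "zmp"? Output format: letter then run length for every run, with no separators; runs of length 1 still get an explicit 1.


String: "zmp"
Scanning for consecutive runs:
  'z' x 1
  'm' x 1
  'p' x 1
RLE = "z1m1p1"


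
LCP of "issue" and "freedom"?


Word 1: "issue"
Word 2: "freedom"
Comparing from start:
  Pos 0: 'i' != 'f' (stop)
LCP = "" (length 0)


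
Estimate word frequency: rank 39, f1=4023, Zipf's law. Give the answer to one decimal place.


Zipf's law: f(r) = f(1) / r
f(1) = 4023
f(39) = 4023 / 39
= 103.2 occurrences


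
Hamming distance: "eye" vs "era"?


Comparing character by character (same length = 3):
  Pos 0: 'e' vs 'e' =
  Pos 1: 'y' vs 'r' !=
  Pos 2: 'e' vs 'a' !=
Hamming distance = 2


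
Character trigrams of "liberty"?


Word: "liberty" (length 7)
Number of trigrams = 7 - 3 + 1 = 5
  Position 0: "lib"
  Position 1: "ibe"
  Position 2: "ber"
  Position 3: "ert"
  Position 4: "rty"
Trigrams = "lib", "ibe", "ber", "ert", "rty"


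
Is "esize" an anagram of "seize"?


Word 1: "seize" → sorted: eeisz
Word 2: "esize" → sorted: eeisz
Same letters? eeisz == eeisz
Anagram = Yes


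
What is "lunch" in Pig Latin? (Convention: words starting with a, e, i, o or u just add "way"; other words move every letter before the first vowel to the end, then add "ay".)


Word: "lunch"
Starts with consonant(s) → move to end, add 'ay'
Consonant cluster: "l"
Pig Latin = "unchlay"


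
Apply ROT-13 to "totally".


Word: "totally"
Shift: 13
Each letter → (letter + shift) mod 26:
  't' (19) + 13 = 6 → 'g'
  'o' (14) + 13 = 1 → 'b'
  't' (19) + 13 = 6 → 'g'
  'a' (0) + 13 = 13 → 'n'
  'l' (11) + 13 = 24 → 'y'
  'l' (11) + 13 = 24 → 'y'
  'y' (24) + 13 = 11 → 'l'
Result = "gbgnyyl"


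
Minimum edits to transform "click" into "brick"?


Word 1: "click" (length 5)
Word 2: "brick" (length 5)
One optimal edit sequence (insert/delete/substitute each cost 1):
  1. substitute 'c' -> 'b'  (+1)
  2. substitute 'l' -> 'r'  (+1)
  3. keep 'i'
  4. keep 'c'
  5. keep 'k'
Total edit operations: 2
Edit distance = 2


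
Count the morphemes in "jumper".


Word: "jumper"
Morphemes: jump + -er
Each morpheme carries meaning
= 2 morphemes


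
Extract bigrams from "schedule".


Word: "schedule" (length 8)
Number of bigrams = 8 - 2 + 1 = 7
  Position 0: "sc"
  Position 1: "ch"
  Position 2: "he"
  Position 3: "ed"
  Position 4: "du"
  Position 5: "ul"
  Position 6: "le"
Bigrams = "sc", "ch", "he", "ed", "du", "ul", "le"


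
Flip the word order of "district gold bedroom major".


Original: "district gold bedroom major"
Words (1..n): district | gold | bedroom | major
Reversed (n..1): major | bedroom | gold | district
Result = "major bedroom gold district"


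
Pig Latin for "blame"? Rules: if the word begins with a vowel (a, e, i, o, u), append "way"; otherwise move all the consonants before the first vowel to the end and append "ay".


Word: "blame"
Starts with consonant(s) → move to end, add 'ay'
Consonant cluster: "bl"
Pig Latin = "ameblay"


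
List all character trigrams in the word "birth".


Word: "birth" (length 5)
Number of trigrams = 5 - 3 + 1 = 3
  Position 0: "bir"
  Position 1: "irt"
  Position 2: "rth"
Trigrams = "bir", "irt", "rth"


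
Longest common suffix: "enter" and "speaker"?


Word 1: "enter"
Word 2: "speaker"
Comparing from end:
  Pos -1: 'r' == 'r'
  Pos -2: 'e' == 'e'
  Pos -3: 't' != 'k' (stop)
LCS = "er" (length 2)


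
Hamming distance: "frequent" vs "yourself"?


Comparing character by character (same length = 8):
  Pos 0: 'f' vs 'y' !=
  Pos 1: 'r' vs 'o' !=
  Pos 2: 'e' vs 'u' !=
  Pos 3: 'q' vs 'r' !=
  Pos 4: 'u' vs 's' !=
  Pos 5: 'e' vs 'e' =
  Pos 6: 'n' vs 'l' !=
  Pos 7: 't' vs 'f' !=
Hamming distance = 7


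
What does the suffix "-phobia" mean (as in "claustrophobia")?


Suffix: -phobia
As in: claustrophobia -> claustro- + -phobia
Meaning = fear of


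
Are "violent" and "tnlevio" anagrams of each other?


Word 1: "violent" → sorted: eilnotv
Word 2: "tnlevio" → sorted: eilnotv
Same letters? eilnotv == eilnotv
Anagram = Yes


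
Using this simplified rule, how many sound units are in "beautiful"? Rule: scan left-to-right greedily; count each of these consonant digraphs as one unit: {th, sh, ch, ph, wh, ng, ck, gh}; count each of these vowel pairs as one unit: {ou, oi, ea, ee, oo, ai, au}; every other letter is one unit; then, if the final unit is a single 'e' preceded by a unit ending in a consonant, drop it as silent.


Word: "beautiful" (9 letters)
Left-to-right scan:
  1. 'b' (letter)
  2. 'ea' (vowel-pair)
  3. 'u' (letter)
  4. 't' (letter)
  5. 'i' (letter)
  6. 'f' (letter)
  7. 'u' (letter)
  8. 'l' (letter)
Units from scan: 8
Sound units = 8 units


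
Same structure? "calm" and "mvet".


Pattern of "calm": [0, 1, 2, 3]
Pattern of "mvet": [0, 1, 2, 3]
Patterns match
Same pattern = Yes


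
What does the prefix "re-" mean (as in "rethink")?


Prefix: re-
As in: rethink -> re- + think
Meaning = again


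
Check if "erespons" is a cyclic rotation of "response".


Word: "response", Candidate: "erespons"
Method: check if candidate is substring of word+word
"responseresponse" contains "erespons"? Yes
Is rotation = Yes


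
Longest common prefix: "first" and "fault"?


Word 1: "first"
Word 2: "fault"
Comparing from start:
  Pos 0: 'f' == 'f'
  Pos 1: 'i' != 'a' (stop)
LCP = "f" (length 1)


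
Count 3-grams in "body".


Word: "body" (length 4)
Number of 3-grams = length - 3 + 1 = 4 - 3 + 1
= 2


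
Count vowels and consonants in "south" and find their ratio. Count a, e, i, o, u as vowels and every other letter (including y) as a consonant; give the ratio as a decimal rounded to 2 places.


Word: "south"
Vowels (a,e,i,o,u): 2
Consonants: 3
Ratio = 2/3
= 0.67


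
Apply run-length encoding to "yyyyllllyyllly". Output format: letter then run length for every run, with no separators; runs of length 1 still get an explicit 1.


String: "yyyyllllyyllly"
Scanning for consecutive runs:
  'y' x 4
  'l' x 4
  'y' x 2
  'l' x 3
  'y' x 1
RLE = "y4l4y2l3y1"


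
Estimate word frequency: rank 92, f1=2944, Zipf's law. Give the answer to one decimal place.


Zipf's law: f(r) = f(1) / r
f(1) = 2944
f(92) = 2944 / 92
= 32.0 occurrences


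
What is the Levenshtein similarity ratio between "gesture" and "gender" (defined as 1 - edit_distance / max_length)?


Word 1: "gesture" (length 7)
Word 2: "gender" (length 6)
One optimal edit sequence:
  1. keep 'g'
  2. keep 'e'
  3. substitute 's' -> 'n'  (+1)
  4. substitute 't' -> 'd'  (+1)
  5. substitute 'u' -> 'e'  (+1)
  6. keep 'r'
  7. delete 'e'  (+1)
Edit distance = 4
Max length = max(7, 6) = 7
Similarity = 1 - 4/7
= 0.4286


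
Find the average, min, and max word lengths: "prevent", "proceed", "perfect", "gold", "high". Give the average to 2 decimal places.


Lengths: "prevent"=7, "proceed"=7, "perfect"=7, "gold"=4, "high"=4
Sum = 29, Count = 5
Average = 29/5 = 5.80
= avg=5.80, min=4, max=7


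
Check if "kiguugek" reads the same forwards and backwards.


Word: "kiguugek"
Reversed: "keguugik"
Forward == Backward? kiguugek != keguugik
Palindrome = No


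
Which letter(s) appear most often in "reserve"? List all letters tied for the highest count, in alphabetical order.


Word: "reserve"
Letter counts:
  'e': 3
  'r': 2
  's': 1
  'v': 1
Maximum count = 3
Most frequent = 'e' (3 times each)


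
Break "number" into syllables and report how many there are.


Word: "number"
Syllable breakdown: num | ber
Counting: 2 parts
= 2 syllables
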